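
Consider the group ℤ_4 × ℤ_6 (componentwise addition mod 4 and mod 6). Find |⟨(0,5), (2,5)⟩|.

|⟨(0,5)⟩| = 6 and |⟨(2,5)⟩| = 6, so |H| is a multiple of lcm(6, 6) = 6 and divides |G| = 24.
Closing under the operation: H = {(0,0), (0,1), (0,2), (0,3), (0,4), (0,5), (2,0), (2,1), (2,2), (2,3), (2,4), (2,5)}, so |H| = 12.

12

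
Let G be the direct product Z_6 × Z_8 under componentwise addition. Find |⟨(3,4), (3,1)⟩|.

|⟨(3,4)⟩| = 2 and |⟨(3,1)⟩| = 8, so |H| is a multiple of lcm(2, 8) = 8 and divides |G| = 48.
Closing under the operation: H = {(0,0), (0,1), (0,2), (0,3), (0,4), (0,5), (0,6), (0,7), (3,0), (3,1), (3,2), (3,3), (3,4), (3,5), (3,6), (3,7)}, so |H| = 16.

16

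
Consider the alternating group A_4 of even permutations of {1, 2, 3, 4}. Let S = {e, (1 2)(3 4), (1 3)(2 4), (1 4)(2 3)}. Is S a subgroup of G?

Yes

|S| = 4 divides |G| = 12, consistent with Lagrange.
S contains the identity, every element's inverse is in S, and S is closed under ∘: it is a subgroup.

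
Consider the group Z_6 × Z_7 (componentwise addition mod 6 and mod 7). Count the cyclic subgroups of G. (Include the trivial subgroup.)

Each element a generates a cyclic subgroup ⟨a⟩; distinct elements may generate the same one (a cyclic group of order d has φ(d) generators).
Cyclic subgroups by order — order 1: 1; order 2: 1; order 3: 1; order 6: 1; order 7: 1; order 14: 1; order 21: 1; order 42: 1.
Total: 8.

8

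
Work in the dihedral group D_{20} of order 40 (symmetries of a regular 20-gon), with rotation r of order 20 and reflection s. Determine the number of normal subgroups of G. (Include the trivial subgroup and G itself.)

G has 48 subgroups. Checking conjugation-invariance by order — order 1: 1/1 normal; order 2: 1/21 normal; order 4: 1/11 normal; order 5: 1/1 normal; order 8: 0/5 normal; order 10: 1/5 normal; order 20: 3/3 normal; order 40: 1/1 normal.
Total normal subgroups: 9.

9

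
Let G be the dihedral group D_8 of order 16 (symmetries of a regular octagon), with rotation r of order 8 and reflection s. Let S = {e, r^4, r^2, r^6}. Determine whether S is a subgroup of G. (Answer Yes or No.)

Yes

|S| = 4 divides |G| = 16, consistent with Lagrange.
S contains the identity, every element's inverse is in S, and S is closed under ·: it is a subgroup.
In fact S = ⟨r^6⟩.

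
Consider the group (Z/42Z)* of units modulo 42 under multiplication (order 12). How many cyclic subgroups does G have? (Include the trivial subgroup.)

8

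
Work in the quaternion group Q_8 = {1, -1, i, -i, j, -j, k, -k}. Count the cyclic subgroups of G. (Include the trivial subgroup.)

Group the elements of G by the cyclic subgroup they generate; each cyclic subgroup of order d accounts for φ(d) elements.
Cyclic subgroups by order — order 1: 1; order 2: 1; order 4: 3.
Total: 5.

5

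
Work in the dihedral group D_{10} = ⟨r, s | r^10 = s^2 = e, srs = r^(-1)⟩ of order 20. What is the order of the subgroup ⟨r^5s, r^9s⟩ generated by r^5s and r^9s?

10

|⟨r^5s⟩| = 2 and |⟨r^9s⟩| = 2, so |H| is a multiple of lcm(2, 2) = 2 and divides |G| = 20.
Closing under the operation: H = {e, r^2, r^4, r^6, r^8, rs, r^3s, r^5s, r^7s, r^9s}, so |H| = 10.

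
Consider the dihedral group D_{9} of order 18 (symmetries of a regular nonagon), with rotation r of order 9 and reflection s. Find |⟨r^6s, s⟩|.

6

|⟨r^6s⟩| = 2 and |⟨s⟩| = 2, so |H| is a multiple of lcm(2, 2) = 2 and divides |G| = 18.
Closing under the operation: H = {e, r^3, r^6, s, r^3s, r^6s}, so |H| = 6.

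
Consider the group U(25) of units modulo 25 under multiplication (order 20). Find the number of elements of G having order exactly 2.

1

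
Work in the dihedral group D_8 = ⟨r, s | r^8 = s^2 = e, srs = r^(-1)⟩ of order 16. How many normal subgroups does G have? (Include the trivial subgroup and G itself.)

7

G has 19 subgroups. Checking conjugation-invariance by order — order 1: 1/1 normal; order 2: 1/9 normal; order 4: 1/5 normal; order 8: 3/3 normal; order 16: 1/1 normal.
Total normal subgroups: 7.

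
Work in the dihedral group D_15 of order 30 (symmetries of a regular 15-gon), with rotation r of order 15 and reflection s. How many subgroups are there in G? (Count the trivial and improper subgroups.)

|G| = 30, so by Lagrange every subgroup order divides 30. Divisors: 1, 2, 3, 5, 6, 10, 15, 30.
Subgroups by order — order 1: 1; order 2: 15; order 3: 1; order 5: 1; order 6: 5; order 10: 3; order 15: 1; order 30: 1.
Total: 1 + 15 + 1 + 1 + 5 + 3 + 1 + 1 = 28.

28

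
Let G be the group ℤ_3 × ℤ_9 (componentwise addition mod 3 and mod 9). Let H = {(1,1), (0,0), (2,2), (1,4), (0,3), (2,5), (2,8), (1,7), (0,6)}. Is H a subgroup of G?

|H| = 9 divides |G| = 27, consistent with Lagrange.
H contains the identity, every element's inverse is in H, and H is closed under +: it is a subgroup.
In fact H = ⟨(1,1)⟩.

Yes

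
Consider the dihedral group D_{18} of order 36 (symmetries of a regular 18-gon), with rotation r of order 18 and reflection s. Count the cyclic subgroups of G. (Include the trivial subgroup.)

24

Each element a generates a cyclic subgroup ⟨a⟩; distinct elements may generate the same one (a cyclic group of order d has φ(d) generators).
Cyclic subgroups by order — order 1: 1; order 2: 19; order 3: 1; order 6: 1; order 9: 1; order 18: 1.
Total: 24.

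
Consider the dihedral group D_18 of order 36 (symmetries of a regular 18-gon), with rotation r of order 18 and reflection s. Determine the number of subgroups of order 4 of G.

9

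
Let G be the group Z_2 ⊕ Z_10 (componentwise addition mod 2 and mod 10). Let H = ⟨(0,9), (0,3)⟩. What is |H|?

|⟨(0,9)⟩| = 10 and |⟨(0,3)⟩| = 10, so |H| is a multiple of lcm(10, 10) = 10 and divides |G| = 20.
Closing under the operation: H = {(0,0), (0,1), (0,2), (0,3), (0,4), (0,5), (0,6), (0,7), (0,8), (0,9)}, so |H| = 10.

10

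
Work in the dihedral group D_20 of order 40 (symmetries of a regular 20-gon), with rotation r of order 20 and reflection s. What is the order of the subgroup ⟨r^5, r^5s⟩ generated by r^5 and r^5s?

|⟨r^5⟩| = 4 and |⟨r^5s⟩| = 2, so |H| is a multiple of lcm(4, 2) = 4 and divides |G| = 40.
Closing under the operation: H = {e, r^5, r^10, r^15, s, r^5s, r^10s, r^15s}, so |H| = 8.

8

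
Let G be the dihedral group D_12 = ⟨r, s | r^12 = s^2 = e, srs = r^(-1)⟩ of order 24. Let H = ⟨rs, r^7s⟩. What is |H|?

|⟨rs⟩| = 2 and |⟨r^7s⟩| = 2, so |H| is a multiple of lcm(2, 2) = 2 and divides |G| = 24.
Closing under the operation: H = {e, r^6, rs, r^7s}, so |H| = 4.

4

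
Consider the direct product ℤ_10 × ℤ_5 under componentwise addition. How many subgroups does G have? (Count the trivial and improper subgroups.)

|G| = 50, so by Lagrange every subgroup order divides 50. Divisors: 1, 2, 5, 10, 25, 50.
Subgroups by order — order 1: 1; order 2: 1; order 5: 6; order 10: 6; order 25: 1; order 50: 1.
Total: 1 + 1 + 6 + 6 + 1 + 1 = 16.

16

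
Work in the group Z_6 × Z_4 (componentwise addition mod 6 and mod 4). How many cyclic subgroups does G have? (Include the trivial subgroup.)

12

Group the elements of G by the cyclic subgroup they generate; each cyclic subgroup of order d accounts for φ(d) elements.
Cyclic subgroups by order — order 1: 1; order 2: 3; order 3: 1; order 4: 2; order 6: 3; order 12: 2.
Total: 12.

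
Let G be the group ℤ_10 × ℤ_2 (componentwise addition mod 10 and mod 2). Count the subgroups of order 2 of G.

|G| = 20 and 2 | 20, so subgroups of order 2 are possible by Lagrange.
The subgroups of order 2 are: {(0,0), (0,1)}; {(0,0), (5,0)}; {(0,0), (5,1)}.
So G has 3 subgroups of order 2.

3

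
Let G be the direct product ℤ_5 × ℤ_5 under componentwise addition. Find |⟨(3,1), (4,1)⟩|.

25

|⟨(3,1)⟩| = 5 and |⟨(4,1)⟩| = 5, so |H| is a multiple of lcm(5, 5) = 5 and divides |G| = 25.
Closing {(3,1), (4,1)} under the group operation gives all of G, so |H| = 25.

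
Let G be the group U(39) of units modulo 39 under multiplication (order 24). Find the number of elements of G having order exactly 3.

The elements of order 3 are: 16, 22.
That's 2.

2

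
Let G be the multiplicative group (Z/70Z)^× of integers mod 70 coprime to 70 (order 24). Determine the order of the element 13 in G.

Compute successive powers of 13 mod 70: 13, 29, 27, 1; 13^4 ≡ 1 (mod 70).
So |⟨13⟩| = 4.

4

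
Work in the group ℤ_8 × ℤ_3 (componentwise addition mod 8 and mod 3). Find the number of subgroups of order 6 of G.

1

|G| = 24 and 6 | 24, so subgroups of order 6 are possible by Lagrange.
The subgroups of order 6 are: {(0,0), (0,1), (0,2), (4,0), (4,1), (4,2)}.
So G has 1 subgroup of order 6.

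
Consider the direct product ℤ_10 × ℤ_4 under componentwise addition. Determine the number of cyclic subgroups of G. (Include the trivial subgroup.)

12

A cyclic subgroup of order d is generated by each of its φ(d) elements of order d, so the cyclic subgroups of order d number (#elements of order d)/φ(d).
Cyclic subgroups by order — order 1: 1; order 2: 3; order 4: 2; order 5: 1; order 10: 3; order 20: 2.
Total: 12.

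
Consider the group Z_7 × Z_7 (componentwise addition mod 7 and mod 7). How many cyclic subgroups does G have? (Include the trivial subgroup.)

A cyclic subgroup of order d is generated by each of its φ(d) elements of order d, so the cyclic subgroups of order d number (#elements of order d)/φ(d).
Cyclic subgroups by order — order 1: 1; order 7: 8.
Total: 9.

9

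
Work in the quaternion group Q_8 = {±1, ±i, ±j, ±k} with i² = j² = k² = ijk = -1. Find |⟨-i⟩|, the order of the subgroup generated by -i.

4

Computing powers of -i: the smallest k with (-i)^k = e is k = 4.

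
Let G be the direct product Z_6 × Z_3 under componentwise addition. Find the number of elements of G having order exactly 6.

8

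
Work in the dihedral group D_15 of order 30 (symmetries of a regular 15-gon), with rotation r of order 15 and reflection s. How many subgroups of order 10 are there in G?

|G| = 30 and 10 | 30, so subgroups of order 10 are possible by Lagrange.
The subgroups of order 10 are: {e, r^3, r^6, r^9, r^12, rs, r^4s, r^7s, r^10s, r^13s}; {e, r^3, r^6, r^9, r^12, r^2s, r^5s, r^8s, r^11s, r^14s}; {e, r^3, r^6, r^9, r^12, s, r^3s, r^6s, r^9s, r^12s}.
So G has 3 subgroups of order 10.

3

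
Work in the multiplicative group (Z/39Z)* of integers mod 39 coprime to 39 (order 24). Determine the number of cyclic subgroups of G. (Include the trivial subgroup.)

A cyclic subgroup of order d is generated by each of its φ(d) elements of order d, so the cyclic subgroups of order d number (#elements of order d)/φ(d).
Cyclic subgroups by order — order 1: 1; order 2: 3; order 3: 1; order 4: 2; order 6: 3; order 12: 2.
Total: 12.

12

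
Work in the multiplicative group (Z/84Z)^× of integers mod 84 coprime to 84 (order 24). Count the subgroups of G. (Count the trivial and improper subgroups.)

|G| = 24, so by Lagrange every subgroup order divides 24. Divisors: 1, 2, 3, 4, 6, 8, 12, 24.
Subgroups by order — order 1: 1; order 2: 7; order 3: 1; order 4: 7; order 6: 7; order 8: 1; order 12: 7; order 24: 1.
Total: 1 + 7 + 1 + 7 + 7 + 1 + 7 + 1 = 32.

32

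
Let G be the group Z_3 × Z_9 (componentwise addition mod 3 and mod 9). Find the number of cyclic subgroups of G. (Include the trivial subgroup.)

Group the elements of G by the cyclic subgroup they generate; each cyclic subgroup of order d accounts for φ(d) elements.
Cyclic subgroups by order — order 1: 1; order 3: 4; order 9: 3.
Total: 8.

8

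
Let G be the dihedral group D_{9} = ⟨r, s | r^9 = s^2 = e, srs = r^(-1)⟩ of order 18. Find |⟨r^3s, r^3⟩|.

6

|⟨r^3s⟩| = 2 and |⟨r^3⟩| = 3, so |H| is a multiple of lcm(2, 3) = 6 and divides |G| = 18.
Closing under the operation: H = {e, r^3, r^6, s, r^3s, r^6s}, so |H| = 6.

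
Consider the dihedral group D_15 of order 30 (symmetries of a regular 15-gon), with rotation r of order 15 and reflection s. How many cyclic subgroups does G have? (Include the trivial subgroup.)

Each element a generates a cyclic subgroup ⟨a⟩; distinct elements may generate the same one (a cyclic group of order d has φ(d) generators).
Cyclic subgroups by order — order 1: 1; order 2: 15; order 3: 1; order 5: 1; order 15: 1.
Total: 19.

19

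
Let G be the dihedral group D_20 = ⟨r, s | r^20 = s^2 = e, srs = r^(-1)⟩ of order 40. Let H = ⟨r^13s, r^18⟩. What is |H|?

|⟨r^13s⟩| = 2 and |⟨r^18⟩| = 10, so |H| is a multiple of lcm(2, 10) = 10 and divides |G| = 40.
Closing under the operation: H = {e, r^2, r^4, r^6, r^8, r^10, r^12, r^14, r^16, r^18, rs, r^3s, r^5s, r^7s, r^9s, r^11s, r^13s, r^15s, r^17s, r^19s}, so |H| = 20.

20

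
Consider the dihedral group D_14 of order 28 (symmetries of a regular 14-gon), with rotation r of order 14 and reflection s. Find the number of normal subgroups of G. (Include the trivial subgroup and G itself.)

7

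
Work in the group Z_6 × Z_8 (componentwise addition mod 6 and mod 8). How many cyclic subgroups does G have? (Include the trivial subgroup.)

16

A cyclic subgroup of order d is generated by each of its φ(d) elements of order d, so the cyclic subgroups of order d number (#elements of order d)/φ(d).
Cyclic subgroups by order — order 1: 1; order 2: 3; order 3: 1; order 4: 2; order 6: 3; order 8: 2; order 12: 2; order 24: 2.
Total: 16.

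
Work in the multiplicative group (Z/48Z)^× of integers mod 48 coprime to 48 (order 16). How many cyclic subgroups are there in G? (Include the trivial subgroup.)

Each element a generates a cyclic subgroup ⟨a⟩; distinct elements may generate the same one (a cyclic group of order d has φ(d) generators).
Cyclic subgroups by order — order 1: 1; order 2: 7; order 4: 4.
Total: 12.

12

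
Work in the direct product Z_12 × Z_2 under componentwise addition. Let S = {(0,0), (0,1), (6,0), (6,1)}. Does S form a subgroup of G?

|S| = 4 divides |G| = 24, consistent with Lagrange.
S contains the identity, every element's inverse is in S, and S is closed under +: it is a subgroup.

Yes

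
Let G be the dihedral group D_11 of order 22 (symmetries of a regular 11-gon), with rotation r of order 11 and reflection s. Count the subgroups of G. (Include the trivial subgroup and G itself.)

14

|G| = 22, so by Lagrange every subgroup order divides 22. Divisors: 1, 2, 11, 22.
Subgroups by order — order 1: 1; order 2: 11; order 11: 1; order 22: 1.
Total: 1 + 11 + 1 + 1 = 14.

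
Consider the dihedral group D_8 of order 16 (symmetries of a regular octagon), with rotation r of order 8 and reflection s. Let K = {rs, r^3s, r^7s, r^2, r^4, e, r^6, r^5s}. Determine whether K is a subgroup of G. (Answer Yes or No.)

Yes

|K| = 8 divides |G| = 16, consistent with Lagrange.
K contains the identity, every element's inverse is in K, and K is closed under ·: it is a subgroup.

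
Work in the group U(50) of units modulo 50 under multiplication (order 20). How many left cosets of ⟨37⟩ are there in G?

1

|⟨37⟩| = 20 and |G| = 20.
By Lagrange, [G : H] = |G|/|H| = 20/20 = 1.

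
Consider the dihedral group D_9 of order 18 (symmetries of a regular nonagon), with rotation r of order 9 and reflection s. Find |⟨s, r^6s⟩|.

6

|⟨s⟩| = 2 and |⟨r^6s⟩| = 2, so |H| is a multiple of lcm(2, 2) = 2 and divides |G| = 18.
Closing under the operation: H = {e, r^3, r^6, s, r^3s, r^6s}, so |H| = 6.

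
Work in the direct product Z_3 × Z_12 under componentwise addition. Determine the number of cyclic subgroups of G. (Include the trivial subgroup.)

15

Each element a generates a cyclic subgroup ⟨a⟩; distinct elements may generate the same one (a cyclic group of order d has φ(d) generators).
Cyclic subgroups by order — order 1: 1; order 2: 1; order 3: 4; order 4: 1; order 6: 4; order 12: 4.
Total: 15.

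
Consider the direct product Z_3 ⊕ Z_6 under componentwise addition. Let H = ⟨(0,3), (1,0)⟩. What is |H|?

6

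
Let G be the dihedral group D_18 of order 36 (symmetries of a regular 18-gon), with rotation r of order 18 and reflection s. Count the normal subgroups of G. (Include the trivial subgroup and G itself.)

G has 45 subgroups. Checking conjugation-invariance by order — order 1: 1/1 normal; order 2: 1/19 normal; order 3: 1/1 normal; order 4: 0/9 normal; order 6: 1/7 normal; order 9: 1/1 normal; order 12: 0/3 normal; order 18: 3/3 normal; order 36: 1/1 normal.
Total normal subgroups: 9.

9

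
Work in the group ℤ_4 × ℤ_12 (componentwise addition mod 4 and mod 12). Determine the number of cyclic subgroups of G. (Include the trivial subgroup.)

20

Each element a generates a cyclic subgroup ⟨a⟩; distinct elements may generate the same one (a cyclic group of order d has φ(d) generators).
Cyclic subgroups by order — order 1: 1; order 2: 3; order 3: 1; order 4: 6; order 6: 3; order 12: 6.
Total: 20.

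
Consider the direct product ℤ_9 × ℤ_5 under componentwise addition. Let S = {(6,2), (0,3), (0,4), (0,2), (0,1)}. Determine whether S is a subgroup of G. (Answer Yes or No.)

The identity (0,0) ∉ S, so S is not a subgroup.

No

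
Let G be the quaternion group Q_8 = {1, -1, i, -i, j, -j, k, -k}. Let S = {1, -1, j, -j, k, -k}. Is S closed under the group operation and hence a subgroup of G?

No

|S| = 6 does not divide |G| = 8, so by Lagrange S is not a subgroup.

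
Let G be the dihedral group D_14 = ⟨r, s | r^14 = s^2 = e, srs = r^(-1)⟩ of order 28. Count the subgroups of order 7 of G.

1

|G| = 28 and 7 | 28, so subgroups of order 7 are possible by Lagrange.
The subgroups of order 7 are: {e, r^2, r^4, r^6, r^8, r^10, r^12}.
So G has 1 subgroup of order 7.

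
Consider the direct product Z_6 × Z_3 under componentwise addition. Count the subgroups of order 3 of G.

4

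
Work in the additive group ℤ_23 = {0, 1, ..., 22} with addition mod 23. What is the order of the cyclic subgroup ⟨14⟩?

23

In ℤ_23, the order of an element a is n/gcd(a, n).
gcd(14, 23) = 1, so |⟨14⟩| = 23/1 = 23.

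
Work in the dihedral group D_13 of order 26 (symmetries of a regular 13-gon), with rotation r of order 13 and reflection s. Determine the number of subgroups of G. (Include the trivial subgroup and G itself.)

|G| = 26, so by Lagrange every subgroup order divides 26. Divisors: 1, 2, 13, 26.
Subgroups by order — order 1: 1; order 2: 13; order 13: 1; order 26: 1.
Total: 1 + 13 + 1 + 1 = 16.

16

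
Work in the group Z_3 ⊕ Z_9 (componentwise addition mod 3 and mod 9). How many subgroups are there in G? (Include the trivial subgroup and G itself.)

10

|G| = 27, so by Lagrange every subgroup order divides 27. Divisors: 1, 3, 9, 27.
Subgroups by order — order 1: 1; order 3: 4; order 9: 4; order 27: 1.
Total: 1 + 4 + 4 + 1 = 10.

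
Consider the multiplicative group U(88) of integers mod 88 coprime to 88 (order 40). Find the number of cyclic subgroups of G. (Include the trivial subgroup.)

16

Group the elements of G by the cyclic subgroup they generate; each cyclic subgroup of order d accounts for φ(d) elements.
Cyclic subgroups by order — order 1: 1; order 2: 7; order 5: 1; order 10: 7.
Total: 16.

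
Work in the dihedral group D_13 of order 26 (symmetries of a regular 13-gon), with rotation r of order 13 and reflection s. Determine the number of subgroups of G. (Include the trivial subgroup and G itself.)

|G| = 26, so by Lagrange every subgroup order divides 26. Divisors: 1, 2, 13, 26.
Subgroups by order — order 1: 1; order 2: 13; order 13: 1; order 26: 1.
Total: 1 + 13 + 1 + 1 = 16.

16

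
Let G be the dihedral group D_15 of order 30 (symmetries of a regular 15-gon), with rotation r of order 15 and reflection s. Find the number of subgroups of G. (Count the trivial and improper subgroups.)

|G| = 30, so by Lagrange every subgroup order divides 30. Divisors: 1, 2, 3, 5, 6, 10, 15, 30.
Subgroups by order — order 1: 1; order 2: 15; order 3: 1; order 5: 1; order 6: 5; order 10: 3; order 15: 1; order 30: 1.
Total: 1 + 15 + 1 + 1 + 5 + 3 + 1 + 1 = 28.

28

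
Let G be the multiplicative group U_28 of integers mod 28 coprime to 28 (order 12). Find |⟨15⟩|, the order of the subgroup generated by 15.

2

Compute successive powers of 15 mod 28: 15, 1; 15^2 ≡ 1 (mod 28).
So |⟨15⟩| = 2.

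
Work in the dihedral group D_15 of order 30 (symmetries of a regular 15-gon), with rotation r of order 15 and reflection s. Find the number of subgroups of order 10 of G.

3

|G| = 30 and 10 | 30, so subgroups of order 10 are possible by Lagrange.
The subgroups of order 10 are: {e, r^3, r^6, r^9, r^12, rs, r^4s, r^7s, r^10s, r^13s}; {e, r^3, r^6, r^9, r^12, r^2s, r^5s, r^8s, r^11s, r^14s}; {e, r^3, r^6, r^9, r^12, s, r^3s, r^6s, r^9s, r^12s}.
So G has 3 subgroups of order 10.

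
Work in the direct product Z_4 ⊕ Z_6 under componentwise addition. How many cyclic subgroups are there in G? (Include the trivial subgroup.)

Group the elements of G by the cyclic subgroup they generate; each cyclic subgroup of order d accounts for φ(d) elements.
Cyclic subgroups by order — order 1: 1; order 2: 3; order 3: 1; order 4: 2; order 6: 3; order 12: 2.
Total: 12.

12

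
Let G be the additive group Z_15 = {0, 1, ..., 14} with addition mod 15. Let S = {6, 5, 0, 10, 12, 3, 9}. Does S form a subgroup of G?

|S| = 7 does not divide |G| = 15, so by Lagrange S is not a subgroup.

No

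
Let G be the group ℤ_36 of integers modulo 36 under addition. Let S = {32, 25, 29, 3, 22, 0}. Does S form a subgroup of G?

No

32 ∈ S but its inverse 4 ∉ S, so S is not a subgroup.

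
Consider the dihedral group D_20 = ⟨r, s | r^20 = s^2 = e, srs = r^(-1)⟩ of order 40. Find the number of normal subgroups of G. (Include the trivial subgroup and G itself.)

9

G has 48 subgroups. Checking conjugation-invariance by order — order 1: 1/1 normal; order 2: 1/21 normal; order 4: 1/11 normal; order 5: 1/1 normal; order 8: 0/5 normal; order 10: 1/5 normal; order 20: 3/3 normal; order 40: 1/1 normal.
Total normal subgroups: 9.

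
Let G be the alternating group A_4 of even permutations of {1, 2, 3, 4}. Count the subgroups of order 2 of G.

|G| = 12 and 2 | 12, so subgroups of order 2 are possible by Lagrange.
The subgroups of order 2 are: {e, (1 2)(3 4)}; {e, (1 3)(2 4)}; {e, (1 4)(2 3)}.
So G has 3 subgroups of order 2.

3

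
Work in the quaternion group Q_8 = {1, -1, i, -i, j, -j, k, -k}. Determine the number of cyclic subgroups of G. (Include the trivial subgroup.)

5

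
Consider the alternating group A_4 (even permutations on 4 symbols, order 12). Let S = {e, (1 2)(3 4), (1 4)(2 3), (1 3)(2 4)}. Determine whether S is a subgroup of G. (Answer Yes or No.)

|S| = 4 divides |G| = 12, consistent with Lagrange.
S contains the identity, every element's inverse is in S, and S is closed under ∘: it is a subgroup.

Yes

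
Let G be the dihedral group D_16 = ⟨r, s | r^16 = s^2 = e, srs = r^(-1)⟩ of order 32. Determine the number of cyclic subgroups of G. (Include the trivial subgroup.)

21

A cyclic subgroup of order d is generated by each of its φ(d) elements of order d, so the cyclic subgroups of order d number (#elements of order d)/φ(d).
Cyclic subgroups by order — order 1: 1; order 2: 17; order 4: 1; order 8: 1; order 16: 1.
Total: 21.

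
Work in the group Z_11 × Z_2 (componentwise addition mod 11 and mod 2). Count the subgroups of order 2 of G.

1

|G| = 22 and 2 | 22, so subgroups of order 2 are possible by Lagrange.
The subgroups of order 2 are: {(0,0), (0,1)}.
So G has 1 subgroup of order 2.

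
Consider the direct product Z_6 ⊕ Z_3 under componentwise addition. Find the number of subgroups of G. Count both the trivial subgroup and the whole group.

12

|G| = 18, so by Lagrange every subgroup order divides 18. Divisors: 1, 2, 3, 6, 9, 18.
Subgroups by order — order 1: 1; order 2: 1; order 3: 4; order 6: 4; order 9: 1; order 18: 1.
Total: 1 + 1 + 4 + 4 + 1 + 1 = 12.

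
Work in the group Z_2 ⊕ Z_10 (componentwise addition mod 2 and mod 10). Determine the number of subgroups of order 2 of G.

|G| = 20 and 2 | 20, so subgroups of order 2 are possible by Lagrange.
The subgroups of order 2 are: {(0,0), (0,5)}; {(0,0), (1,0)}; {(0,0), (1,5)}.
So G has 3 subgroups of order 2.

3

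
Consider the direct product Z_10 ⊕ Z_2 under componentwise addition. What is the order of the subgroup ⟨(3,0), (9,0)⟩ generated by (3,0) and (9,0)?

|⟨(3,0)⟩| = 10 and |⟨(9,0)⟩| = 10, so |H| is a multiple of lcm(10, 10) = 10 and divides |G| = 20.
Closing under the operation: H = {(0,0), (1,0), (2,0), (3,0), (4,0), (5,0), (6,0), (7,0), (8,0), (9,0)}, so |H| = 10.

10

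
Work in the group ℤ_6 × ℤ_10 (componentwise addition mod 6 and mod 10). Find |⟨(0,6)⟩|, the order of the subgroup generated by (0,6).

5

The order of (0,6) in Z_6 × Z_10 is lcm(ord(0) in Z_6, ord(6) in Z_10).
ord(0) = 1 and ord(6) = 5, so |⟨(0,6)⟩| = lcm(1, 5) = 5.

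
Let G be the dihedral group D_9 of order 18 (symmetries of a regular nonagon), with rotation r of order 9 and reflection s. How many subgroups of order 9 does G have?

1

|G| = 18 and 9 | 18, so subgroups of order 9 are possible by Lagrange.
The subgroups of order 9 are: {e, r, r^2, r^3, r^4, r^5, r^6, r^7, r^8}.
So G has 1 subgroup of order 9.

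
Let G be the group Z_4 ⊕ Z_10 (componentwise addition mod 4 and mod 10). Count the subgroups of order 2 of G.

3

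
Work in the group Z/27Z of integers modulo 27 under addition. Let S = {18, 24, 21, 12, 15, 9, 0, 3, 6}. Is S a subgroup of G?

|S| = 9 divides |G| = 27, consistent with Lagrange.
S contains the identity, every element's inverse is in S, and S is closed under +: it is a subgroup.
In fact S = ⟨3⟩.

Yes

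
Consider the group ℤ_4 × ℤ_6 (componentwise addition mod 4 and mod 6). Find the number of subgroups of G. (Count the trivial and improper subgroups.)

|G| = 24, so by Lagrange every subgroup order divides 24. Divisors: 1, 2, 3, 4, 6, 8, 12, 24.
Subgroups by order — order 1: 1; order 2: 3; order 3: 1; order 4: 3; order 6: 3; order 8: 1; order 12: 3; order 24: 1.
Total: 1 + 3 + 1 + 3 + 3 + 1 + 3 + 1 = 16.

16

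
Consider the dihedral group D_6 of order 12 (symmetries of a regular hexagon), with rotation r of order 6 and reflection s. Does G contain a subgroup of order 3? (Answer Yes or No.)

3 | 12. A subgroup of order 3 is {e, r^2, r^4}.

Yes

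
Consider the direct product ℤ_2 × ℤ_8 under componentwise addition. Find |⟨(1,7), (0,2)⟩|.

|⟨(1,7)⟩| = 8 and |⟨(0,2)⟩| = 4, so |H| is a multiple of lcm(8, 4) = 8 and divides |G| = 16.
Closing under the operation: H = {(0,0), (0,2), (0,4), (0,6), (1,1), (1,3), (1,5), (1,7)}, so |H| = 8.

8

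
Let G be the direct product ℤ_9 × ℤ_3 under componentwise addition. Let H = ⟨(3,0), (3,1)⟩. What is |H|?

|⟨(3,0)⟩| = 3 and |⟨(3,1)⟩| = 3, so |H| is a multiple of lcm(3, 3) = 3 and divides |G| = 27.
Closing under the operation: H = {(0,0), (0,1), (0,2), (3,0), (3,1), (3,2), (6,0), (6,1), (6,2)}, so |H| = 9.

9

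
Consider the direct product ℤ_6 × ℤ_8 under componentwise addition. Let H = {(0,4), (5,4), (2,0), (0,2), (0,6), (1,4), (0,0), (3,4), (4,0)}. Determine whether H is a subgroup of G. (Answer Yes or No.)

|H| = 9 does not divide |G| = 48, so by Lagrange H is not a subgroup.

No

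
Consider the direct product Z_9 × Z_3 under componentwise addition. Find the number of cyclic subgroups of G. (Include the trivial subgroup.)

Group the elements of G by the cyclic subgroup they generate; each cyclic subgroup of order d accounts for φ(d) elements.
Cyclic subgroups by order — order 1: 1; order 3: 4; order 9: 3.
Total: 8.

8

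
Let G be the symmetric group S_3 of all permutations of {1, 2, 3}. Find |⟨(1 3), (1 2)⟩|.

6

|⟨(1 3)⟩| = 2 and |⟨(1 2)⟩| = 2, so |H| is a multiple of lcm(2, 2) = 2 and divides |G| = 6.
Closing {(1 3), (1 2)} under the group operation gives all of G, so |H| = 6.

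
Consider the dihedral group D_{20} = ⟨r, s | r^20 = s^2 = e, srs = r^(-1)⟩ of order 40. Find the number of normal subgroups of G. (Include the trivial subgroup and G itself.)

G has 48 subgroups. Checking conjugation-invariance by order — order 1: 1/1 normal; order 2: 1/21 normal; order 4: 1/11 normal; order 5: 1/1 normal; order 8: 0/5 normal; order 10: 1/5 normal; order 20: 3/3 normal; order 40: 1/1 normal.
Total normal subgroups: 9.

9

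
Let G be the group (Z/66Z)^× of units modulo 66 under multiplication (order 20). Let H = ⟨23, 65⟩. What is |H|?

4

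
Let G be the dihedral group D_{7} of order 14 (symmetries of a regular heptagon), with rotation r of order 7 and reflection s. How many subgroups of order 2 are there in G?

7

|G| = 14 and 2 | 14, so subgroups of order 2 are possible by Lagrange.
The subgroups of order 2 are: {e, r^2s}; {e, r^3s}; {e, r^4s}; {e, r^5s}; … (7 in all).
So G has 7 subgroups of order 2.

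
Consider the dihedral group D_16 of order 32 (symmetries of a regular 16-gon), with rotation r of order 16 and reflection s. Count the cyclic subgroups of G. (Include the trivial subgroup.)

21

A cyclic subgroup of order d is generated by each of its φ(d) elements of order d, so the cyclic subgroups of order d number (#elements of order d)/φ(d).
Cyclic subgroups by order — order 1: 1; order 2: 17; order 4: 1; order 8: 1; order 16: 1.
Total: 21.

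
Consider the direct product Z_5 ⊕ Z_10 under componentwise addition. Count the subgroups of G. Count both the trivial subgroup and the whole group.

|G| = 50, so by Lagrange every subgroup order divides 50. Divisors: 1, 2, 5, 10, 25, 50.
Subgroups by order — order 1: 1; order 2: 1; order 5: 6; order 10: 6; order 25: 1; order 50: 1.
Total: 1 + 1 + 6 + 6 + 1 + 1 = 16.

16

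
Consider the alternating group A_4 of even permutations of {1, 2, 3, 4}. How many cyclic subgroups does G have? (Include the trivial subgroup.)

8

Each element a generates a cyclic subgroup ⟨a⟩; distinct elements may generate the same one (a cyclic group of order d has φ(d) generators).
Cyclic subgroups by order — order 1: 1; order 2: 3; order 3: 4.
Total: 8.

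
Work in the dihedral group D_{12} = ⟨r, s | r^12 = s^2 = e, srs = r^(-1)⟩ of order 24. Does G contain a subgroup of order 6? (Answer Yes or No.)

Yes

6 | 24. A subgroup of order 6 is {e, r^2, r^4, r^6, r^8, r^10}.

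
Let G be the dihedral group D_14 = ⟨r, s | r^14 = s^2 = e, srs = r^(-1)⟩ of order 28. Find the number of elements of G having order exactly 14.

The elements of order 14 are: r, r^3, r^5, r^9, r^11, r^13.
That's 6.

6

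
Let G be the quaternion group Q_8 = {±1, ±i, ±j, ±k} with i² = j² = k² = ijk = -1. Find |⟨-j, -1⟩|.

4

|⟨-j⟩| = 4 and |⟨-1⟩| = 2, so |H| is a multiple of lcm(4, 2) = 4 and divides |G| = 8.
Closing under the operation: H = {1, -1, j, -j}, so |H| = 4.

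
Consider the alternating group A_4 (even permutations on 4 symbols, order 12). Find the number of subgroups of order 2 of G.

|G| = 12 and 2 | 12, so subgroups of order 2 are possible by Lagrange.
The subgroups of order 2 are: {e, (1 2)(3 4)}; {e, (1 3)(2 4)}; {e, (1 4)(2 3)}.
So G has 3 subgroups of order 2.

3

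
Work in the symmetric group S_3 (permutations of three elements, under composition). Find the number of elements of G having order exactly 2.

The elements of order 2 are: (2 3), (1 2), (1 3).
That's 3.

3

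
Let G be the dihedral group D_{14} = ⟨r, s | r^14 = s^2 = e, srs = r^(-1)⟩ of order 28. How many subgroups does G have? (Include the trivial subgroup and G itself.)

28

|G| = 28, so by Lagrange every subgroup order divides 28. Divisors: 1, 2, 4, 7, 14, 28.
Subgroups by order — order 1: 1; order 2: 15; order 4: 7; order 7: 1; order 14: 3; order 28: 1.
Total: 1 + 15 + 7 + 1 + 3 + 1 = 28.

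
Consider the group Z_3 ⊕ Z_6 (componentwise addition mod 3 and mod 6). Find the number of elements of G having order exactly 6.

8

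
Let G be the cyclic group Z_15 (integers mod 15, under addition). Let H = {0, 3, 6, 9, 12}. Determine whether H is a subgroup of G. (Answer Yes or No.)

Yes

|H| = 5 divides |G| = 15, consistent with Lagrange.
H contains the identity, every element's inverse is in H, and H is closed under +: it is a subgroup.
In fact H = ⟨3⟩.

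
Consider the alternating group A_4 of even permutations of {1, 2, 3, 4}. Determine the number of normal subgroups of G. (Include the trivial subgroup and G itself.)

3

G has 10 subgroups. Checking conjugation-invariance by order — order 1: 1/1 normal; order 2: 0/3 normal; order 3: 0/4 normal; order 4: 1/1 normal; order 12: 1/1 normal.
Total normal subgroups: 3.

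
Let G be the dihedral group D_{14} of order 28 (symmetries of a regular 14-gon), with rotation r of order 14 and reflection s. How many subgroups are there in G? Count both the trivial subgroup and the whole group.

28

|G| = 28, so by Lagrange every subgroup order divides 28. Divisors: 1, 2, 4, 7, 14, 28.
Subgroups by order — order 1: 1; order 2: 15; order 4: 7; order 7: 1; order 14: 3; order 28: 1.
Total: 1 + 15 + 7 + 1 + 3 + 1 = 28.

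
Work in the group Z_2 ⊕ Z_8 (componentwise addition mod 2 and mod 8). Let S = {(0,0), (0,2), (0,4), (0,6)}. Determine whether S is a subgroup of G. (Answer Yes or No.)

Yes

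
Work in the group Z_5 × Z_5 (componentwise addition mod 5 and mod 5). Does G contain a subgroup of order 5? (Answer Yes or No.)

Yes

5 | 25. A subgroup of order 5 is {(0,0), (0,1), (0,2), (0,3), (0,4)}.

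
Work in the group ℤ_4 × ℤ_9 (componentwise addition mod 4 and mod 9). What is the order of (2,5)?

The order of (2,5) in Z_4 × Z_9 is lcm(ord(2) in Z_4, ord(5) in Z_9).
ord(2) = 2 and ord(5) = 9, so |⟨(2,5)⟩| = lcm(2, 9) = 18.

18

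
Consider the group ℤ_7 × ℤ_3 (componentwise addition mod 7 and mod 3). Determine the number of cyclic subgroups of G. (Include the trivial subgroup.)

4

Each element a generates a cyclic subgroup ⟨a⟩; distinct elements may generate the same one (a cyclic group of order d has φ(d) generators).
Cyclic subgroups by order — order 1: 1; order 3: 1; order 7: 1; order 21: 1.
Total: 4.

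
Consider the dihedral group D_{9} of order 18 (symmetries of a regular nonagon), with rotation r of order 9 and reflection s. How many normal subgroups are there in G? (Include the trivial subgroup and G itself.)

4

G has 16 subgroups. Checking conjugation-invariance by order — order 1: 1/1 normal; order 2: 0/9 normal; order 3: 1/1 normal; order 6: 0/3 normal; order 9: 1/1 normal; order 18: 1/1 normal.
Total normal subgroups: 4.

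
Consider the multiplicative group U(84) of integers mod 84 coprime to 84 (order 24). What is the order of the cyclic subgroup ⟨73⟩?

Compute successive powers of 73 mod 84: 73, 37, 13, 25, 61, 1; 73^6 ≡ 1 (mod 84).
So |⟨73⟩| = 6.

6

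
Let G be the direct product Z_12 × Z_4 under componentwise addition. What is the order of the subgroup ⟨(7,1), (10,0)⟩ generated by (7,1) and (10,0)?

24

|⟨(7,1)⟩| = 12 and |⟨(10,0)⟩| = 6, so |H| is a multiple of lcm(12, 6) = 12 and divides |G| = 48.
Closing under the operation: H = {(0,0), (0,2), (1,1), (1,3), (2,0), (2,2), (3,1), (3,3), (4,0), (4,2), (5,1), (5,3), (6,0), (6,2), (7,1), (7,3), (8,0), (8,2), (9,1), (9,3), (10,0), (10,2), (11,1), (11,3)}, so |H| = 24.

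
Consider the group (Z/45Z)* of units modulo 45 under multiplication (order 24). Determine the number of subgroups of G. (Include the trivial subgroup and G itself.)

|G| = 24, so by Lagrange every subgroup order divides 24. Divisors: 1, 2, 3, 4, 6, 8, 12, 24.
Subgroups by order — order 1: 1; order 2: 3; order 3: 1; order 4: 3; order 6: 3; order 8: 1; order 12: 3; order 24: 1.
Total: 1 + 3 + 1 + 3 + 3 + 1 + 3 + 1 = 16.

16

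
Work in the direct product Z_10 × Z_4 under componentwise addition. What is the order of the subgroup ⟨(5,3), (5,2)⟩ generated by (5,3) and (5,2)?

|⟨(5,3)⟩| = 4 and |⟨(5,2)⟩| = 2, so |H| is a multiple of lcm(4, 2) = 4 and divides |G| = 40.
Closing under the operation: H = {(0,0), (0,1), (0,2), (0,3), (5,0), (5,1), (5,2), (5,3)}, so |H| = 8.

8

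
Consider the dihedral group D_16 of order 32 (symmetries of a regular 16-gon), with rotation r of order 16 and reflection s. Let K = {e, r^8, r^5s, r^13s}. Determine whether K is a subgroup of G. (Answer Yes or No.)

|K| = 4 divides |G| = 32, consistent with Lagrange.
K contains the identity, every element's inverse is in K, and K is closed under ·: it is a subgroup.

Yes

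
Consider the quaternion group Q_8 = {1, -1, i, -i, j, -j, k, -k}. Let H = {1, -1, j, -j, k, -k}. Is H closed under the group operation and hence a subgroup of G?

|H| = 6 does not divide |G| = 8, so by Lagrange H is not a subgroup.

No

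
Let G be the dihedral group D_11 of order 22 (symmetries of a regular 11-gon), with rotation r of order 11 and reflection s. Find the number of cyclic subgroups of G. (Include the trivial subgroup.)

13

Each element a generates a cyclic subgroup ⟨a⟩; distinct elements may generate the same one (a cyclic group of order d has φ(d) generators).
Cyclic subgroups by order — order 1: 1; order 2: 11; order 11: 1.
Total: 13.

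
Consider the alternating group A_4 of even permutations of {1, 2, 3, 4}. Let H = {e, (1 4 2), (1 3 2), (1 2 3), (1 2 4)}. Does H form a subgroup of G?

|H| = 5 does not divide |G| = 12, so by Lagrange H is not a subgroup.

No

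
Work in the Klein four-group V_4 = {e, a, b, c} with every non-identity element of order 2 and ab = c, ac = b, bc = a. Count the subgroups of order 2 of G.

|G| = 4 and 2 | 4, so subgroups of order 2 are possible by Lagrange.
The subgroups of order 2 are: {e, a}; {e, b}; {e, c}.
So G has 3 subgroups of order 2.

3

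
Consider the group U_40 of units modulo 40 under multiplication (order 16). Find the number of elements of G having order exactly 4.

The elements of order 4 are: 3, 7, 13, 17, 23, 27, 33, 37.
That's 8.

8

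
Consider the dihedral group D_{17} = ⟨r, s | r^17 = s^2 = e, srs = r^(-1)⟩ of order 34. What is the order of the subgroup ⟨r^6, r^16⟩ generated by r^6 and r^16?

|⟨r^6⟩| = 17 and |⟨r^16⟩| = 17, so |H| is a multiple of lcm(17, 17) = 17 and divides |G| = 34.
Closing under the operation: H = {e, r, r^2, r^3, r^4, r^5, r^6, r^7, r^8, r^9, r^10, r^11, r^12, r^13, r^14, r^15, r^16}, so |H| = 17.

17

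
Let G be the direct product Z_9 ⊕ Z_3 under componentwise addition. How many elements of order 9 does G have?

18

An element (a,b) has order lcm(ord(a), ord(b)); count pairs with lcm equal to 9.
Enumerating gives 18 such elements.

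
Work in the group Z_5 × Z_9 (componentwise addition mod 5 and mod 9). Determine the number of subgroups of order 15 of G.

|G| = 45 and 15 | 45, so subgroups of order 15 are possible by Lagrange.
The subgroups of order 15 are: {(0,0), (0,3), (0,6), (1,0), (1,3), (1,6), (2,0), (2,3), (2,6), (3,0), (3,3), (3,6), (4,0), (4,3), (4,6)}.
So G has 1 subgroup of order 15.

1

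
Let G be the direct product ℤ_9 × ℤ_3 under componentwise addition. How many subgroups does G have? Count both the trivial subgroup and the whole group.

10

|G| = 27, so by Lagrange every subgroup order divides 27. Divisors: 1, 3, 9, 27.
Subgroups by order — order 1: 1; order 3: 4; order 9: 4; order 27: 1.
Total: 1 + 4 + 4 + 1 = 10.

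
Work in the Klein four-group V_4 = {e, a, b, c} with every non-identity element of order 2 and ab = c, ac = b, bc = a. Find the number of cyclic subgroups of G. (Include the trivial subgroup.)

Group the elements of G by the cyclic subgroup they generate; each cyclic subgroup of order d accounts for φ(d) elements.
Cyclic subgroups by order — order 1: 1; order 2: 3.
Total: 4.

4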